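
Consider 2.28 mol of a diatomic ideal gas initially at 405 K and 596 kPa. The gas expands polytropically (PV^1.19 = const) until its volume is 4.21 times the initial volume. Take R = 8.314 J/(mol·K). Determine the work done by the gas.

V₁ = nRT₁/P₁ = 2.28×8.314×405/596 = 12.9 L.
Polytropic n=1.19: T₂ = T₁(V₁/V₂)^(n−1) = 405×(0.238)^0.19 = 308 K; P₂ = P₁(V₁/V₂)^n = 108 kPa.
W = (P₁V₁−P₂V₂)/(n−1) = (596×12.9−108×54.2)/0.19 = 9660 J.

9660 J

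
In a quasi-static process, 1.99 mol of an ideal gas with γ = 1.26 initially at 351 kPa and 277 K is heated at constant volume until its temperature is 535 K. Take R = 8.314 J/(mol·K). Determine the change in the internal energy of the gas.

16400 J

V₁ = nRT₁/P₁ = 1.99×8.314×277/351 = 13.1 L.
Isochoric: V stays 13.1 L; P/T = const ⇒ T₂ = 535 K, P₂ = 678 kPa.
For an ideal gas ΔU = nCvΔT with Cv = R/(γ−1) = 32.0 J/(mol·K).
ΔU = 1.99×32.0×(535−277) = 16400 J.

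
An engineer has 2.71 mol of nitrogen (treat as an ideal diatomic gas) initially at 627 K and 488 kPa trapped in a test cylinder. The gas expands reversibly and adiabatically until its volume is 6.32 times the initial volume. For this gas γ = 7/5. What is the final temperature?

V₁ = nRT₁/P₁ = 2.71×8.314×627/488 = 28.9 L.
Adiabatic: TV^(γ−1) = const ⇒ T₂ = 627×(0.158)^0.400 = 300 K; PV^γ = const ⇒ P₂ = 36.9 kPa.

300 K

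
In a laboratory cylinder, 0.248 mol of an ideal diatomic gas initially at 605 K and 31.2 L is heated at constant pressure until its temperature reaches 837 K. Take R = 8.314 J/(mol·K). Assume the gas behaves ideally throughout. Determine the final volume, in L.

43.2 L

P₁ = nRT₁/V₁ = 0.248×8.314×605/31.2 = 40.0 kPa.
Isobaric: P stays 40.0 kPa; V/T = const ⇒ T₂ = 837 K, V₂ = 43.2 L.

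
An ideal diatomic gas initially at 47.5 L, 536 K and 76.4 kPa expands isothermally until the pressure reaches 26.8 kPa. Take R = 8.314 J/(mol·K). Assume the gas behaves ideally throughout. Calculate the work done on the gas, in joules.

-3800 J

n = P₁V₁/(RT₁) = 76.4×47.5/(8.314×536) = 0.814 mol.
Isothermal: T stays 536 K; PV = const ⇒ V₂ = 135 L, P₂ = 26.8 kPa.
W = nRT ln(V₂/V₁) = 0.814×8.314×536×ln(2.85) = 3800 J.
Work done on the gas = −W_by = -3800 J.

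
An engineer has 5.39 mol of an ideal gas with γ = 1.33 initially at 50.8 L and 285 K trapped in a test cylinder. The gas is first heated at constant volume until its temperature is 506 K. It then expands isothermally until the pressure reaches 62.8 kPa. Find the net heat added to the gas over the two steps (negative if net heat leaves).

74500 J

P₁ = nRT₁/V₁ = 5.39×8.314×285/50.8 = 251 kPa.
Step 1 — Isochoric: V stays 50.8 L; P/T = const ⇒ T₂ = 506 K, P₂ = 446 kPa.
W = 0 (no volume change).
ΔU = nCvΔT = 5.39×25.2×(506−285) = 30000 J.
Q = ΔU = 30000 J.
State after step 1: P = 446 kPa, V = 50.8 L, T = 506 K.
Step 2 — Isothermal: T stays 506 K; PV = const ⇒ V₂ = 361 L, P₂ = 62.8 kPa.
ΔU = 0 (ideal gas, T constant).
W = nRT ln(V₂/V₁) = 5.39×8.314×506×ln(7.11) = 44500 J.
Q = ΔU + W = 44500 J.
Net over both steps: W = 44500 J, Q = 74500 J, ΔU = 30000 J.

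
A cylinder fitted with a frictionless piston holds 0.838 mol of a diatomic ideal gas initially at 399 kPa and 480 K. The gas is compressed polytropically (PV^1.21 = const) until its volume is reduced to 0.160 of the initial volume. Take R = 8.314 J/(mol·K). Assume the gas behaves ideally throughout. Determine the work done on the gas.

V₁ = nRT₁/P₁ = 0.838×8.314×480/399 = 8.38 L.
Polytropic n=1.21: T₂ = T₁(V₁/V₂)^(n−1) = 480×(6.25)^0.21 = 705 K; P₂ = P₁(V₁/V₂)^n = 3660 kPa.
W = (P₁V₁−P₂V₂)/(n−1) = (399×8.38−3660×1.34)/0.21 = -7470 J.
Work done on the gas = −W_by = 7470 J.

7470 J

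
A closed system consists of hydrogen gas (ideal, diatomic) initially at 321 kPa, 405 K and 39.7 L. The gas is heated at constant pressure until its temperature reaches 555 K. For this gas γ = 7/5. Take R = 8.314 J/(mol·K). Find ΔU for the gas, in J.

n = P₁V₁/(RT₁) = 321×39.7/(8.314×405) = 3.78 mol.
Isobaric: P stays 321 kPa; V/T = const ⇒ T₂ = 555 K, V₂ = 54.4 L.
For an ideal gas ΔU = nCvΔT with Cv = (5/2)R = 20.8 J/(mol·K).
ΔU = 3.78×20.8×(555−405) = 11800 J.

11800 J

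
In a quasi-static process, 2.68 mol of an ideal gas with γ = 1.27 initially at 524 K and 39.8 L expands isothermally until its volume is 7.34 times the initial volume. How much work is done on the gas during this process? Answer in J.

-23300 J

P₁ = nRT₁/V₁ = 2.68×8.314×524/39.8 = 293 kPa.
Isothermal: T stays 524 K; PV = const ⇒ V₂ = 292 L, P₂ = 40.0 kPa.
W = nRT ln(V₂/V₁) = 2.68×8.314×524×ln(7.34) = 23300 J.
Work done on the gas = −W_by = -23300 J.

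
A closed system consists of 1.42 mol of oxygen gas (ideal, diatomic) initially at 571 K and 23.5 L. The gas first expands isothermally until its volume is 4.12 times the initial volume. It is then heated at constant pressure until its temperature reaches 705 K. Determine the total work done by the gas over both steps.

11100 J

P₁ = nRT₁/V₁ = 1.42×8.314×571/23.5 = 287 kPa.
Step 1 — Isothermal: T stays 571 K; PV = const ⇒ V₂ = 96.8 L, P₂ = 69.6 kPa.
ΔU = 0 (ideal gas, T constant).
W = nRT ln(V₂/V₁) = 1.42×8.314×571×ln(4.12) = 9540 J.
Q = ΔU + W = 9540 J.
State after step 1: P = 69.6 kPa, V = 96.8 L, T = 571 K.
Step 2 — Isobaric: P stays 69.6 kPa; V/T = const ⇒ T₂ = 705 K, V₂ = 120 L.
W = PΔV = 69.6×(120−96.8) kPa·L = 1580 J.
ΔU = nCvΔT = 1.42×20.8×(705−571) = 3950 J.
Q = ΔU + W = nCpΔT = 5540 J.
Net over both steps: W = 11100 J, Q = 15100 J, ΔU = 3950 J.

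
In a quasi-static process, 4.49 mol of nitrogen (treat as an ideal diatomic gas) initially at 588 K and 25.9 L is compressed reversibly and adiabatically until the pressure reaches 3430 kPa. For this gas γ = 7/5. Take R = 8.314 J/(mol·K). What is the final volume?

P₁ = nRT₁/V₁ = 4.49×8.314×588/25.9 = 847 kPa.
Adiabatic: T₂/T₁ = (P₂/P₁)^((γ−1)/γ) ⇒ T₂ = 588×(4.05)^0.286 = 877 K; V₂ = 9.54 L.

9.54 L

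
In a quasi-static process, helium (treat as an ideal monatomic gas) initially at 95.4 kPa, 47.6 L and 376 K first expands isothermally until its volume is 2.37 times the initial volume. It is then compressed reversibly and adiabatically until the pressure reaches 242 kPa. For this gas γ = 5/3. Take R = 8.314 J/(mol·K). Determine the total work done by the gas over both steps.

n = P₁V₁/(RT₁) = 95.4×47.6/(8.314×376) = 1.45 mol.
Step 1 — Isothermal: T stays 376 K; PV = const ⇒ V₂ = 113 L, P₂ = 40.3 kPa.
ΔU = 0 (ideal gas, T constant).
W = nRT ln(V₂/V₁) = 1.45×8.314×376×ln(2.37) = 3920 J.
Q = ΔU + W = 3920 J.
State after step 1: P = 40.3 kPa, V = 113 L, T = 376 K.
Step 2 — Adiabatic: T₂/T₁ = (P₂/P₁)^((γ−1)/γ) ⇒ T₂ = 376×(6.01)^0.400 = 771 K; V₂ = 38.5 L.
ΔU = nCvΔT = 1.45×12.5×(771−376) = 7150 J.
Q = 0 for an adiabatic process, so W = −ΔU = -7150 J.
Net over both steps: W = -3230 J, Q = 3920 J, ΔU = 7150 J.

-3230 J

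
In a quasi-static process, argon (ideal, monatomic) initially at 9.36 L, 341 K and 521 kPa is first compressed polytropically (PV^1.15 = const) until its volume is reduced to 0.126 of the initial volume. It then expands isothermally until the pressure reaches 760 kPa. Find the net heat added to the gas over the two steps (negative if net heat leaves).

n = P₁V₁/(RT₁) = 521×9.36/(8.314×341) = 1.72 mol.
Step 1 — Polytropic n=1.15: T₂ = T₁(V₁/V₂)^(n−1) = 341×(7.94)^0.15 = 465 K; P₂ = P₁(V₁/V₂)^n = 5640 kPa.
W = (P₁V₁−P₂V₂)/(n−1) = (521×9.36−5640×1.18)/0.15 = -11800 J.
ΔU = nCvΔT = 1.72×12.5×(465−341) = 2670 J.
Q = ΔU + W = -9180 J.
State after step 1: P = 5640 kPa, V = 1.18 L, T = 465 K.
Step 2 — Isothermal: T stays 465 K; PV = const ⇒ V₂ = 8.75 L, P₂ = 760 kPa.
ΔU = 0 (ideal gas, T constant).
W = nRT ln(V₂/V₁) = 1.72×8.314×465×ln(7.42) = 13300 J.
Q = ΔU + W = 13300 J.
Net over both steps: W = 1490 J, Q = 4160 J, ΔU = 2670 J.

4160 J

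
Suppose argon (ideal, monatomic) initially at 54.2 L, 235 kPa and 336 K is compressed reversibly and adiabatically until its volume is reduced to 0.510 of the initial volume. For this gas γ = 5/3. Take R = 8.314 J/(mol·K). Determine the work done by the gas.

n = P₁V₁/(RT₁) = 235×54.2/(8.314×336) = 4.56 mol.
Adiabatic: TV^(γ−1) = const ⇒ T₂ = 336×(1.96)^0.667 = 526 K; PV^γ = const ⇒ P₂ = 722 kPa.
ΔU = nCvΔT = 4.56×12.5×(526−336) = 10800 J.
Q = 0 for an adiabatic process, so W = −ΔU = -10800 J.

-10800 J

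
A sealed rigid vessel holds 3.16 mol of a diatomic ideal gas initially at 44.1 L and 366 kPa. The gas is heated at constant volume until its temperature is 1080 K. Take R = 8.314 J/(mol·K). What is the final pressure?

T₁ = P₁V₁/(nR) = 366×44.1/(3.16×8.314) = 614 K.
Isochoric: V stays 44.1 L; P/T = const ⇒ T₂ = 1080 K, P₂ = 643 kPa.

643 kPa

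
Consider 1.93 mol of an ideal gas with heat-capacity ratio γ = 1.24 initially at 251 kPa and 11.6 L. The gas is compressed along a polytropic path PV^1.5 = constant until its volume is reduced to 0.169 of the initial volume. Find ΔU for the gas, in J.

T₁ = P₁V₁/(nR) = 251×11.6/(1.93×8.314) = 181 K.
Polytropic n=1.5: T₂ = T₁(V₁/V₂)^(n−1) = 181×(5.92)^0.50 = 441 K; P₂ = P₁(V₁/V₂)^n = 3610 kPa.
For an ideal gas ΔU = nCvΔT with Cv = R/(γ−1) = 34.6 J/(mol·K).
ΔU = 1.93×34.6×(441−181) = 17400 J.

17400 J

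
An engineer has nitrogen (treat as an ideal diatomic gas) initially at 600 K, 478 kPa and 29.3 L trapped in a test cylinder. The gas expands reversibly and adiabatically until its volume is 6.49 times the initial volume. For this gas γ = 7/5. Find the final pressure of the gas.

34.9 kPa

Adiabatic: TV^(γ−1) = const ⇒ T₂ = 600×(0.154)^0.400 = 284 K; PV^γ = const ⇒ P₂ = 34.9 kPa.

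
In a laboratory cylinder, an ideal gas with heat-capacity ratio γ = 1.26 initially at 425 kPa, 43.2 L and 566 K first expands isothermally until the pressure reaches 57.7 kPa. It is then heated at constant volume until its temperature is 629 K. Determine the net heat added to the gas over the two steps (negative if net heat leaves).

44500 J

n = P₁V₁/(RT₁) = 425×43.2/(8.314×566) = 3.90 mol.
Step 1 — Isothermal: T stays 566 K; PV = const ⇒ V₂ = 318 L, P₂ = 57.7 kPa.
ΔU = 0 (ideal gas, T constant).
W = nRT ln(V₂/V₁) = 3.90×8.314×566×ln(7.37) = 36700 J.
Q = ΔU + W = 36700 J.
State after step 1: P = 57.7 kPa, V = 318 L, T = 566 K.
Step 2 — Isochoric: V stays 318 L; P/T = const ⇒ T₂ = 629 K, P₂ = 64.1 kPa.
W = 0 (no volume change).
ΔU = nCvΔT = 3.90×32.0×(629−566) = 7860 J.
Q = ΔU = 7860 J.
Net over both steps: W = 36700 J, Q = 44500 J, ΔU = 7860 J.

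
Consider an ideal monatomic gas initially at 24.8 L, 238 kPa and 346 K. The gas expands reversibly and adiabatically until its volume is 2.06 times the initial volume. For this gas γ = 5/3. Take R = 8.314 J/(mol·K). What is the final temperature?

214 K

Adiabatic: TV^(γ−1) = const ⇒ T₂ = 346×(0.485)^0.667 = 214 K; PV^γ = const ⇒ P₂ = 71.4 kPa.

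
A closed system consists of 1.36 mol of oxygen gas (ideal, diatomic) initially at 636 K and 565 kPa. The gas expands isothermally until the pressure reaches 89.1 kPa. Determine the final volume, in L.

80.7 L

V₁ = nRT₁/P₁ = 1.36×8.314×636/565 = 12.7 L.
Isothermal: T stays 636 K; PV = const ⇒ V₂ = 80.7 L, P₂ = 89.1 kPa.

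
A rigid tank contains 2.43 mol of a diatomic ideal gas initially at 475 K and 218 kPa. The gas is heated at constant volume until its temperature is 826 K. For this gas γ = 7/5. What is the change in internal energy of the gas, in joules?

17700 J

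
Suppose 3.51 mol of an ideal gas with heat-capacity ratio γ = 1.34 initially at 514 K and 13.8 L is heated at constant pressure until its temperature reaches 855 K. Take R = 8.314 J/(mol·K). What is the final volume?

P₁ = nRT₁/V₁ = 3.51×8.314×514/13.8 = 1090 kPa.
Isobaric: P stays 1090 kPa; V/T = const ⇒ T₂ = 855 K, V₂ = 23.0 L.

23.0 L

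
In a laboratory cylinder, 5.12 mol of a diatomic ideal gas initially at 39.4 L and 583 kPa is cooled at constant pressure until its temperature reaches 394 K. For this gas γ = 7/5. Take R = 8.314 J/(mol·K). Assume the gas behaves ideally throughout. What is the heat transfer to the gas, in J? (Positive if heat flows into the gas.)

T₁ = P₁V₁/(nR) = 583×39.4/(5.12×8.314) = 540 K.
Isobaric: P stays 583 kPa; V/T = const ⇒ T₂ = 394 K, V₂ = 28.8 L.
W = PΔV = 583×(28.8−39.4) kPa·L = -6200 J.
ΔU = nCvΔT = 5.12×20.8×(394−540) = -15500 J.
Q = ΔU + W = nCpΔT = -21700 J.

-21700 J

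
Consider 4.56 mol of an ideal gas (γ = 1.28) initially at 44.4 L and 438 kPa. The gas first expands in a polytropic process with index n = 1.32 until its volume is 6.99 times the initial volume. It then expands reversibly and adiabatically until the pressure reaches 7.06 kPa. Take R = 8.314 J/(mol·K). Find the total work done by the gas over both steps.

38900 J

T₁ = P₁V₁/(nR) = 438×44.4/(4.56×8.314) = 513 K.
Step 1 — Polytropic n=1.32: T₂ = T₁(V₁/V₂)^(n−1) = 513×(0.143)^0.32 = 275 K; P₂ = P₁(V₁/V₂)^n = 33.6 kPa.
W = (P₁V₁−P₂V₂)/(n−1) = (438×44.4−33.6×310)/0.32 = 28200 J.
ΔU = nCvΔT = 4.56×29.7×(275−513) = -32200 J.
Q = ΔU + W = -4020 J.
State after step 1: P = 33.6 kPa, V = 310 L, T = 275 K.
Step 2 — Adiabatic: T₂/T₁ = (P₂/P₁)^((γ−1)/γ) ⇒ T₂ = 275×(0.210)^0.219 = 196 K; V₂ = 1050 L.
ΔU = nCvΔT = 4.56×29.7×(196−275) = -10800 J.
Q = 0 for an adiabatic process, so W = −ΔU = 10800 J.
Net over both steps: W = 38900 J, Q = -4020 J, ΔU = -43000 J.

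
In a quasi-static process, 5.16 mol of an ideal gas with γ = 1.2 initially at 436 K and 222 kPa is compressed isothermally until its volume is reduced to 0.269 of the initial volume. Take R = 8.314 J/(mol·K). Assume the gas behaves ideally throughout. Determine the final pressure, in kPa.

825 kPa

V₁ = nRT₁/P₁ = 5.16×8.314×436/222 = 84.3 L.
Isothermal: T stays 436 K; PV = const ⇒ V₂ = 22.7 L, P₂ = 825 kPa.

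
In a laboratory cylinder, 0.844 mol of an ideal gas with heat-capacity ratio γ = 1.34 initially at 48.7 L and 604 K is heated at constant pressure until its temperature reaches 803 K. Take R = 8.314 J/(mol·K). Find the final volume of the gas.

64.7 L

P₁ = nRT₁/V₁ = 0.844×8.314×604/48.7 = 87.0 kPa.
Isobaric: P stays 87.0 kPa; V/T = const ⇒ T₂ = 803 K, V₂ = 64.7 L.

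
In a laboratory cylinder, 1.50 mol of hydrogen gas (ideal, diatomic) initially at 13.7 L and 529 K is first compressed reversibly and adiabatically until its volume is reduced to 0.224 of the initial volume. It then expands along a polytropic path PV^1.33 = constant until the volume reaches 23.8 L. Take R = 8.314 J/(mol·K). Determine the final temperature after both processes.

P₁ = nRT₁/V₁ = 1.50×8.314×529/13.7 = 482 kPa.
Step 1 — Adiabatic: TV^(γ−1) = const ⇒ T₂ = 529×(4.46)^0.400 = 962 K; PV^γ = const ⇒ P₂ = 3910 kPa.
ΔU = nCvΔT = 1.50×20.8×(962−529) = 13500 J.
Q = 0 for an adiabatic process, so W = −ΔU = -13500 J.
State after step 1: P = 3910 kPa, V = 3.07 L, T = 962 K.
Step 2 — Polytropic n=1.33: T₂ = T₁(V₁/V₂)^(n−1) = 962×(0.129)^0.33 = 490 K; P₂ = P₁(V₁/V₂)^n = 257 kPa.
W = (P₁V₁−P₂V₂)/(n−1) = (3910×3.07−257×23.8)/0.33 = 17900 J.
ΔU = nCvΔT = 1.50×20.8×(490−962) = -14700 J.
Q = ΔU + W = 3130 J.
Net over both steps: W = 4360 J, Q = 3130 J, ΔU = -1230 J.

490 K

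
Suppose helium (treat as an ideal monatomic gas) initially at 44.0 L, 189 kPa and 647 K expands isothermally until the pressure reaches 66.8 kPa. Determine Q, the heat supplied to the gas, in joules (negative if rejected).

n = P₁V₁/(RT₁) = 189×44.0/(8.314×647) = 1.55 mol.
Isothermal: T stays 647 K; PV = const ⇒ V₂ = 124 L, P₂ = 66.8 kPa.
ΔU = 0 (ideal gas, T constant).
W = nRT ln(V₂/V₁) = 1.55×8.314×647×ln(2.83) = 8650 J.
Q = ΔU + W = 8650 J.

8650 J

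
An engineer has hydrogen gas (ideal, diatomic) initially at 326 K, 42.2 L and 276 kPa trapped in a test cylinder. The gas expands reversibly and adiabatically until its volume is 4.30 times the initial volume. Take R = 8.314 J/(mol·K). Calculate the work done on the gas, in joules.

-12900 J

n = P₁V₁/(RT₁) = 276×42.2/(8.314×326) = 4.30 mol.
Adiabatic: TV^(γ−1) = const ⇒ T₂ = 326×(0.233)^0.400 = 182 K; PV^γ = const ⇒ P₂ = 35.8 kPa.
ΔU = nCvΔT = 4.30×20.8×(182−326) = -12900 J.
Q = 0 for an adiabatic process, so W = −ΔU = 12900 J.
Work done on the gas = −W_by = -12900 J.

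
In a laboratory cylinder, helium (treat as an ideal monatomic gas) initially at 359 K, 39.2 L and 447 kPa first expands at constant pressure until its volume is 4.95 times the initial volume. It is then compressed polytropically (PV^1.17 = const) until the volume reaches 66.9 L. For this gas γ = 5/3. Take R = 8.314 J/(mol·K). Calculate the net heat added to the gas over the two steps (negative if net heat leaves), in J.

97600 J

n = P₁V₁/(RT₁) = 447×39.2/(8.314×359) = 5.87 mol.
Step 1 — Isobaric: P stays 447 kPa; V/T = const ⇒ T₂ = 1780 K, V₂ = 194 L.
W = PΔV = 447×(194−39.2) kPa·L = 69200 J.
ΔU = nCvΔT = 5.87×12.5×(1780−359) = 104000 J.
Q = ΔU + W = nCpΔT = 173000 J.
State after step 1: P = 447 kPa, V = 194 L, T = 1780 K.
Step 2 — Polytropic n=1.17: T₂ = T₁(V₁/V₂)^(n−1) = 1780×(2.90)^0.17 = 2130 K; P₂ = P₁(V₁/V₂)^n = 1550 kPa.
W = (P₁V₁−P₂V₂)/(n−1) = (447×194−1550×66.9)/0.17 = -101000 J.
ΔU = nCvΔT = 5.87×12.5×(2130−1780) = 25800 J.
Q = ΔU + W = -75400 J.
Net over both steps: W = -32000 J, Q = 97600 J, ΔU = 130000 J.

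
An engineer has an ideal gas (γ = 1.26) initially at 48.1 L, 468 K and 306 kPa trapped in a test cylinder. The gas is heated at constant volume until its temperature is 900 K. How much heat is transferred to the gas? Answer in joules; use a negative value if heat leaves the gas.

n = P₁V₁/(RT₁) = 306×48.1/(8.314×468) = 3.78 mol.
Isochoric: V stays 48.1 L; P/T = const ⇒ T₂ = 900 K, P₂ = 588 kPa.
W = 0 (no volume change).
ΔU = nCvΔT = 3.78×32.0×(900−468) = 52300 J.
Q = ΔU = 52300 J.

52300 J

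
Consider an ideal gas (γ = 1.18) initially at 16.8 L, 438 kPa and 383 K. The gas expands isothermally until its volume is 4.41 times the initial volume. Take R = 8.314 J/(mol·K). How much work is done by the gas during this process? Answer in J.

n = P₁V₁/(RT₁) = 438×16.8/(8.314×383) = 2.31 mol.
Isothermal: T stays 383 K; PV = const ⇒ V₂ = 74.1 L, P₂ = 99.3 kPa.
W = nRT ln(V₂/V₁) = 2.31×8.314×383×ln(4.41) = 10900 J.

10900 J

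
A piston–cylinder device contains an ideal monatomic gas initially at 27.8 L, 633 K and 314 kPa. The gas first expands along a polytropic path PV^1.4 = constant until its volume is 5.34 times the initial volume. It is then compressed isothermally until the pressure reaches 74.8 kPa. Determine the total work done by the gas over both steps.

n = P₁V₁/(RT₁) = 314×27.8/(8.314×633) = 1.66 mol.
Step 1 — Polytropic n=1.4: T₂ = T₁(V₁/V₂)^(n−1) = 633×(0.187)^0.40 = 324 K; P₂ = P₁(V₁/V₂)^n = 30.1 kPa.
W = (P₁V₁−P₂V₂)/(n−1) = (314×27.8−30.1×148)/0.40 = 10700 J.
ΔU = nCvΔT = 1.66×12.5×(324−633) = -6390 J.
Q = ΔU + W = 4260 J.
State after step 1: P = 30.1 kPa, V = 148 L, T = 324 K.
Step 2 — Isothermal: T stays 324 K; PV = const ⇒ V₂ = 59.7 L, P₂ = 74.8 kPa.
ΔU = 0 (ideal gas, T constant).
W = nRT ln(V₂/V₁) = 1.66×8.314×324×ln(0.402) = -4070 J.
Q = ΔU + W = -4070 J.
Net over both steps: W = 6590 J, Q = 195 J, ΔU = -6390 J.

6590 J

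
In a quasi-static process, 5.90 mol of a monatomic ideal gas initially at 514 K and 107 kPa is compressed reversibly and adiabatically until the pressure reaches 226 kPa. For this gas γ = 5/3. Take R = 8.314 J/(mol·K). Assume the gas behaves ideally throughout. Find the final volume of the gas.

V₁ = nRT₁/P₁ = 5.90×8.314×514/107 = 236 L.
Adiabatic: T₂/T₁ = (P₂/P₁)^((γ−1)/γ) ⇒ T₂ = 514×(2.11)^0.400 = 693 K; V₂ = 150 L.

150 L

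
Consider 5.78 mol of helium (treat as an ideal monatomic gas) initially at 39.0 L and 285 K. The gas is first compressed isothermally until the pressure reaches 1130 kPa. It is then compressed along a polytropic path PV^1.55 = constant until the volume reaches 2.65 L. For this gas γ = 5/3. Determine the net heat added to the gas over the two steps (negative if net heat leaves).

P₁ = nRT₁/V₁ = 5.78×8.314×285/39.0 = 351 kPa.
Step 1 — Isothermal: T stays 285 K; PV = const ⇒ V₂ = 12.1 L, P₂ = 1130 kPa.
ΔU = 0 (ideal gas, T constant).
W = nRT ln(V₂/V₁) = 5.78×8.314×285×ln(0.311) = -16000 J.
Q = ΔU + W = -16000 J.
State after step 1: P = 1130 kPa, V = 12.1 L, T = 285 K.
Step 2 — Polytropic n=1.55: T₂ = T₁(V₁/V₂)^(n−1) = 285×(4.57)^0.55 = 658 K; P₂ = P₁(V₁/V₂)^n = 11900 kPa.
W = (P₁V₁−P₂V₂)/(n−1) = (1130×12.1−11900×2.65)/0.55 = -32600 J.
ΔU = nCvΔT = 5.78×12.5×(658−285) = 26900 J.
Q = ΔU + W = -5700 J.
Net over both steps: W = -48600 J, Q = -21700 J, ΔU = 26900 J.

-21700 J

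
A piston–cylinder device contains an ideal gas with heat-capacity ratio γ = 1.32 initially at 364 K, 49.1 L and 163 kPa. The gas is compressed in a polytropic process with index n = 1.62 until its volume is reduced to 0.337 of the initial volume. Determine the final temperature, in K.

Polytropic n=1.62: T₂ = T₁(V₁/V₂)^(n−1) = 364×(2.97)^0.62 = 714 K; P₂ = P₁(V₁/V₂)^n = 949 kPa.

714 K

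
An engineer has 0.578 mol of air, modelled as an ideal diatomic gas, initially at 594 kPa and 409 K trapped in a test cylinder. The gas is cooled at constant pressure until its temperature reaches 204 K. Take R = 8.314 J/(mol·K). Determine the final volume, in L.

1.65 L

V₁ = nRT₁/P₁ = 0.578×8.314×409/594 = 3.31 L.
Isobaric: P stays 594 kPa; V/T = const ⇒ T₂ = 204 K, V₂ = 1.65 L.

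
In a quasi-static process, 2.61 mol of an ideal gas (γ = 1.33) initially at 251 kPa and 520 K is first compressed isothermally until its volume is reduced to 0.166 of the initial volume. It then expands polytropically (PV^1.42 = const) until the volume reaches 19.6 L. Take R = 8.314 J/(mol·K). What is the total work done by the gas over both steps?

-11300 J

V₁ = nRT₁/P₁ = 2.61×8.314×520/251 = 45.0 L.
Step 1 — Isothermal: T stays 520 K; PV = const ⇒ V₂ = 7.46 L, P₂ = 1510 kPa.
ΔU = 0 (ideal gas, T constant).
W = nRT ln(V₂/V₁) = 2.61×8.314×520×ln(0.166) = -20300 J.
Q = ΔU + W = -20300 J.
State after step 1: P = 1510 kPa, V = 7.46 L, T = 520 K.
Step 2 — Polytropic n=1.42: T₂ = T₁(V₁/V₂)^(n−1) = 520×(0.381)^0.42 = 347 K; P₂ = P₁(V₁/V₂)^n = 384 kPa.
W = (P₁V₁−P₂V₂)/(n−1) = (1510×7.46−384×19.6)/0.42 = 8960 J.
ΔU = nCvΔT = 2.61×25.2×(347−520) = -11400 J.
Q = ΔU + W = -2440 J.
Net over both steps: W = -11300 J, Q = -22700 J, ΔU = -11400 J.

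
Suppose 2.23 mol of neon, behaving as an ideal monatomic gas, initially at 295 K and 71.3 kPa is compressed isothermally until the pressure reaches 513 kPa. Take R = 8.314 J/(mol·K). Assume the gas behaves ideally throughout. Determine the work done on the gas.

V₁ = nRT₁/P₁ = 2.23×8.314×295/71.3 = 76.7 L.
Isothermal: T stays 295 K; PV = const ⇒ V₂ = 10.7 L, P₂ = 513 kPa.
W = nRT ln(V₂/V₁) = 2.23×8.314×295×ln(0.139) = -10800 J.
Work done on the gas = −W_by = 10800 J.

10800 J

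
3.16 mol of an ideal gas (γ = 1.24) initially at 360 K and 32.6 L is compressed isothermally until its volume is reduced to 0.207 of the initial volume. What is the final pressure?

1400 kPa

P₁ = nRT₁/V₁ = 3.16×8.314×360/32.6 = 290 kPa.
Isothermal: T stays 360 K; PV = const ⇒ V₂ = 6.75 L, P₂ = 1400 kPa.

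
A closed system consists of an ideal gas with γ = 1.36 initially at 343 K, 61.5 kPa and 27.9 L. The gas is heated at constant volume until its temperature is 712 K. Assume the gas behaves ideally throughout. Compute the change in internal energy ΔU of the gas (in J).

n = P₁V₁/(RT₁) = 61.5×27.9/(8.314×343) = 0.602 mol.
Isochoric: V stays 27.9 L; P/T = const ⇒ T₂ = 712 K, P₂ = 128 kPa.
For an ideal gas ΔU = nCvΔT with Cv = R/(γ−1) = 23.1 J/(mol·K).
ΔU = 0.602×23.1×(712−343) = 5130 J.

5130 J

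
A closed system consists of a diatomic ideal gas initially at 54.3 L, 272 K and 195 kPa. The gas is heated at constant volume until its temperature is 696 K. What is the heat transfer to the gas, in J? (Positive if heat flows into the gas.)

n = P₁V₁/(RT₁) = 195×54.3/(8.314×272) = 4.68 mol.
Isochoric: V stays 54.3 L; P/T = const ⇒ T₂ = 696 K, P₂ = 499 kPa.
W = 0 (no volume change).
ΔU = nCvΔT = 4.68×20.8×(696−272) = 41300 J.
Q = ΔU = 41300 J.

41300 J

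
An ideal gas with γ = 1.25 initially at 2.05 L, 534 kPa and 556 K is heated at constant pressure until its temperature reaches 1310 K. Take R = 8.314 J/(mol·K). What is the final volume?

4.83 L

Isobaric: P stays 534 kPa; V/T = const ⇒ T₂ = 1310 K, V₂ = 4.83 L.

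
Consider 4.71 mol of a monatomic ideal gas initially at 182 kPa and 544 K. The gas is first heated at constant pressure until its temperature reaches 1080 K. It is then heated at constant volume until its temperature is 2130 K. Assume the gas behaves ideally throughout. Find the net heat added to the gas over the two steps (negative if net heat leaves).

V₁ = nRT₁/P₁ = 4.71×8.314×544/182 = 117 L.
Step 1 — Isobaric: P stays 182 kPa; V/T = const ⇒ T₂ = 1080 K, V₂ = 232 L.
W = PΔV = 182×(232−117) kPa·L = 21000 J.
ΔU = nCvΔT = 4.71×12.5×(1080−544) = 31500 J.
Q = ΔU + W = nCpΔT = 52500 J.
State after step 1: P = 182 kPa, V = 232 L, T = 1080 K.
Step 2 — Isochoric: V stays 232 L; P/T = const ⇒ T₂ = 2130 K, P₂ = 359 kPa.
W = 0 (no volume change).
ΔU = nCvΔT = 4.71×12.5×(2130−1080) = 61700 J.
Q = ΔU = 61700 J.
Net over both steps: W = 21000 J, Q = 114000 J, ΔU = 93200 J.

114000 J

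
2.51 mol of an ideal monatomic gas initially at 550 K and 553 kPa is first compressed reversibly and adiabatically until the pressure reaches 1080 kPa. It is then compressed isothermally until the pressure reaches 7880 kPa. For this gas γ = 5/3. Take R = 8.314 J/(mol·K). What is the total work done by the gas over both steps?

V₁ = nRT₁/P₁ = 2.51×8.314×550/553 = 20.8 L.
Step 1 — Adiabatic: T₂/T₁ = (P₂/P₁)^((γ−1)/γ) ⇒ T₂ = 550×(1.95)^0.400 = 719 K; V₂ = 13.9 L.
ΔU = nCvΔT = 2.51×12.5×(719−550) = 5290 J.
Q = 0 for an adiabatic process, so W = −ΔU = -5290 J.
State after step 1: P = 1080 kPa, V = 13.9 L, T = 719 K.
Step 2 — Isothermal: T stays 719 K; PV = const ⇒ V₂ = 1.90 L, P₂ = 7880 kPa.
ΔU = 0 (ideal gas, T constant).
W = nRT ln(V₂/V₁) = 2.51×8.314×719×ln(0.137) = -29800 J.
Q = ΔU + W = -29800 J.
Net over both steps: W = -35100 J, Q = -29800 J, ΔU = 5290 J.

-35100 J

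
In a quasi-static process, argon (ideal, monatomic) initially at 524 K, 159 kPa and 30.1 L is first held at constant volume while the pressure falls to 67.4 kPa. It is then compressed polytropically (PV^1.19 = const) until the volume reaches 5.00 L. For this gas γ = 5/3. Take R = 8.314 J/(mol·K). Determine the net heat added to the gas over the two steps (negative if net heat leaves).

-7240 J

n = P₁V₁/(RT₁) = 159×30.1/(8.314×524) = 1.10 mol.
Step 1 — Isochoric: V stays 30.1 L; P/T = const ⇒ T₂ = 222 K, P₂ = 67.4 kPa.
W = 0 (no volume change).
ΔU = nCvΔT = 1.10×12.5×(222−524) = -4140 J.
Q = ΔU = -4140 J.
State after step 1: P = 67.4 kPa, V = 30.1 L, T = 222 K.
Step 2 — Polytropic n=1.19: T₂ = T₁(V₁/V₂)^(n−1) = 222×(6.02)^0.19 = 312 K; P₂ = P₁(V₁/V₂)^n = 571 kPa.
W = (P₁V₁−P₂V₂)/(n−1) = (67.4×30.1−571×5.00)/0.19 = -4340 J.
ΔU = nCvΔT = 1.10×12.5×(312−222) = 1240 J.
Q = ΔU + W = -3100 J.
Net over both steps: W = -4340 J, Q = -7240 J, ΔU = -2900 J.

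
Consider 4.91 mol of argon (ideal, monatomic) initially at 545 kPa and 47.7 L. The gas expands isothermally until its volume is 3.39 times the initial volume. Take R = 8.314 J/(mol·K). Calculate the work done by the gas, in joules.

T₁ = P₁V₁/(nR) = 545×47.7/(4.91×8.314) = 637 K.
Isothermal: T stays 637 K; PV = const ⇒ V₂ = 162 L, P₂ = 161 kPa.
W = nRT ln(V₂/V₁) = 4.91×8.314×637×ln(3.39) = 31700 J.

31700 J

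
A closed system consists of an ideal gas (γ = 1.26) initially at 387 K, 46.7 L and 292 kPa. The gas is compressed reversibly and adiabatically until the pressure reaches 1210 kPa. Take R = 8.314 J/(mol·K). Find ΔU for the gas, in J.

17900 J

n = P₁V₁/(RT₁) = 292×46.7/(8.314×387) = 4.24 mol.
Adiabatic: T₂/T₁ = (P₂/P₁)^((γ−1)/γ) ⇒ T₂ = 387×(4.14)^0.206 = 519 K; V₂ = 15.1 L.
For an ideal gas ΔU = nCvΔT with Cv = R/(γ−1) = 32.0 J/(mol·K).
ΔU = 4.24×32.0×(519−387) = 17900 J.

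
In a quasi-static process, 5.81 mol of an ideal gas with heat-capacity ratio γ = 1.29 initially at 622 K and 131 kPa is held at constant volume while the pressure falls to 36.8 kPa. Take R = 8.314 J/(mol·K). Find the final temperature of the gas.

175 K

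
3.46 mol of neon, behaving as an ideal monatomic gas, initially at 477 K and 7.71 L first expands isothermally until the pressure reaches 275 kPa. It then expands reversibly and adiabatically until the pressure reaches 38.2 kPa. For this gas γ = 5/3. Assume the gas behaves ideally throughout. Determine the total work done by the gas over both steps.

P₁ = nRT₁/V₁ = 3.46×8.314×477/7.71 = 1780 kPa.
Step 1 — Isothermal: T stays 477 K; PV = const ⇒ V₂ = 49.9 L, P₂ = 275 kPa.
ΔU = 0 (ideal gas, T constant).
W = nRT ln(V₂/V₁) = 3.46×8.314×477×ln(6.47) = 25600 J.
Q = ΔU + W = 25600 J.
State after step 1: P = 275 kPa, V = 49.9 L, T = 477 K.
Step 2 — Adiabatic: T₂/T₁ = (P₂/P₁)^((γ−1)/γ) ⇒ T₂ = 477×(0.139)^0.400 = 217 K; V₂ = 163 L.
ΔU = nCvΔT = 3.46×12.5×(217−477) = -11200 J.
Q = 0 for an adiabatic process, so W = −ΔU = 11200 J.
Net over both steps: W = 36900 J, Q = 25600 J, ΔU = -11200 J.

36900 J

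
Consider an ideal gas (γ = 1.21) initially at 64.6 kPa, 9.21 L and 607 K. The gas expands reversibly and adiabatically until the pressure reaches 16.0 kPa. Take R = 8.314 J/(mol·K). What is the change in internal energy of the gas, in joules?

-609 J

n = P₁V₁/(RT₁) = 64.6×9.21/(8.314×607) = 0.118 mol.
Adiabatic: T₂/T₁ = (P₂/P₁)^((γ−1)/γ) ⇒ T₂ = 607×(0.248)^0.174 = 476 K; V₂ = 29.2 L.
For an ideal gas ΔU = nCvΔT with Cv = R/(γ−1) = 39.6 J/(mol·K).
ΔU = 0.118×39.6×(476−607) = -609 J.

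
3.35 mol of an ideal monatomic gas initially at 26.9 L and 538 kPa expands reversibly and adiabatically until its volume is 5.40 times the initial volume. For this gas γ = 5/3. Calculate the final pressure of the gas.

32.4 kPa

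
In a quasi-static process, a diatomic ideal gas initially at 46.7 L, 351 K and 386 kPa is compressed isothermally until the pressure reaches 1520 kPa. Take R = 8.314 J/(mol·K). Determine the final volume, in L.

Isothermal: T stays 351 K; PV = const ⇒ V₂ = 11.9 L, P₂ = 1520 kPa.

11.9 L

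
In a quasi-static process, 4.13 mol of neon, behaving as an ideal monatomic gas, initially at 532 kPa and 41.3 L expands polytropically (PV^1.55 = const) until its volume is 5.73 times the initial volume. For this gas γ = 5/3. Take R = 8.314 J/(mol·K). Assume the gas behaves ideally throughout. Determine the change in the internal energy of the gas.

T₁ = P₁V₁/(nR) = 532×41.3/(4.13×8.314) = 640 K.
Polytropic n=1.55: T₂ = T₁(V₁/V₂)^(n−1) = 640×(0.175)^0.55 = 245 K; P₂ = P₁(V₁/V₂)^n = 35.5 kPa.
For an ideal gas ΔU = nCvΔT with Cv = (3/2)R = 12.5 J/(mol·K).
ΔU = 4.13×12.5×(245−640) = -20300 J.

-20300 J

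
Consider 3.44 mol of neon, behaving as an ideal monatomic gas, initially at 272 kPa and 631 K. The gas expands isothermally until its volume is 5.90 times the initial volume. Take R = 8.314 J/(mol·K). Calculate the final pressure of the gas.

V₁ = nRT₁/P₁ = 3.44×8.314×631/272 = 66.3 L.
Isothermal: T stays 631 K; PV = const ⇒ V₂ = 391 L, P₂ = 46.1 kPa.

46.1 kPa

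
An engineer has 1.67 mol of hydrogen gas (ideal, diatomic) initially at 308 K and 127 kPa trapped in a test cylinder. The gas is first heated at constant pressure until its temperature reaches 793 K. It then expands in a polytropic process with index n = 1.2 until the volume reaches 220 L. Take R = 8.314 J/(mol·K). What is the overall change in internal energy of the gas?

12200 J

V₁ = nRT₁/P₁ = 1.67×8.314×308/127 = 33.7 L.
Step 1 — Isobaric: P stays 127 kPa; V/T = const ⇒ T₂ = 793 K, V₂ = 86.7 L.
W = PΔV = 127×(86.7−33.7) kPa·L = 6730 J.
ΔU = nCvΔT = 1.67×20.8×(793−308) = 16800 J.
Q = ΔU + W = nCpΔT = 23600 J.
State after step 1: P = 127 kPa, V = 86.7 L, T = 793 K.
Step 2 — Polytropic n=1.2: T₂ = T₁(V₁/V₂)^(n−1) = 793×(0.394)^0.20 = 658 K; P₂ = P₁(V₁/V₂)^n = 41.5 kPa.
W = (P₁V₁−P₂V₂)/(n−1) = (127×86.7−41.5×220)/0.20 = 9350 J.
ΔU = nCvΔT = 1.67×20.8×(658−793) = -4680 J.
Q = ΔU + W = 4680 J.
Net over both steps: W = 16100 J, Q = 28200 J, ΔU = 12200 J.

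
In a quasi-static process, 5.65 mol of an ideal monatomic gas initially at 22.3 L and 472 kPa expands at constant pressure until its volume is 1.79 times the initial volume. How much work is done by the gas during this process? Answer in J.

T₁ = P₁V₁/(nR) = 472×22.3/(5.65×8.314) = 224 K.
Isobaric: P stays 472 kPa; V/T = const ⇒ T₂ = 401 K, V₂ = 39.9 L.
W = PΔV = 472×(39.9−22.3) kPa·L = 8320 J.

8320 J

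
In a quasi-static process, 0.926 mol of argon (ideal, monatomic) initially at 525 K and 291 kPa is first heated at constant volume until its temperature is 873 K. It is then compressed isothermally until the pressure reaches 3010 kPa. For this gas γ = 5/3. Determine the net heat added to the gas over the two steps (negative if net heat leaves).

V₁ = nRT₁/P₁ = 0.926×8.314×525/291 = 13.9 L.
Step 1 — Isochoric: V stays 13.9 L; P/T = const ⇒ T₂ = 873 K, P₂ = 484 kPa.
W = 0 (no volume change).
ΔU = nCvΔT = 0.926×12.5×(873−525) = 4020 J.
Q = ΔU = 4020 J.
State after step 1: P = 484 kPa, V = 13.9 L, T = 873 K.
Step 2 — Isothermal: T stays 873 K; PV = const ⇒ V₂ = 2.23 L, P₂ = 3010 kPa.
ΔU = 0 (ideal gas, T constant).
W = nRT ln(V₂/V₁) = 0.926×8.314×873×ln(0.161) = -12300 J.
Q = ΔU + W = -12300 J.
Net over both steps: W = -12300 J, Q = -8270 J, ΔU = 4020 J.

-8270 J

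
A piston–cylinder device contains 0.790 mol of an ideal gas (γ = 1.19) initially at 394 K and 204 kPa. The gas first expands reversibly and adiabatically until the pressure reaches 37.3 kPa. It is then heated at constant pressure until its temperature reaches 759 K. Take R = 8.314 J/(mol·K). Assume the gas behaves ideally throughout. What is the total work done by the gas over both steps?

6250 J

V₁ = nRT₁/P₁ = 0.790×8.314×394/204 = 12.7 L.
Step 1 — Adiabatic: T₂/T₁ = (P₂/P₁)^((γ−1)/γ) ⇒ T₂ = 394×(0.183)^0.160 = 300 K; V₂ = 52.9 L.
ΔU = nCvΔT = 0.790×43.8×(300−394) = -3240 J.
Q = 0 for an adiabatic process, so W = −ΔU = 3240 J.
State after step 1: P = 37.3 kPa, V = 52.9 L, T = 300 K.
Step 2 — Isobaric: P stays 37.3 kPa; V/T = const ⇒ T₂ = 759 K, V₂ = 134 L.
W = PΔV = 37.3×(134−52.9) kPa·L = 3010 J.
ΔU = nCvΔT = 0.790×43.8×(759−300) = 15900 J.
Q = ΔU + W = nCpΔT = 18900 J.
Net over both steps: W = 6250 J, Q = 18900 J, ΔU = 12600 J.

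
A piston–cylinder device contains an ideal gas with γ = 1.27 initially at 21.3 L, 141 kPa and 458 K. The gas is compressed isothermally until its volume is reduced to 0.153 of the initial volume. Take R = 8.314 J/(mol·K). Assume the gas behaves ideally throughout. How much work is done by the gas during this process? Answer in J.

n = P₁V₁/(RT₁) = 141×21.3/(8.314×458) = 0.789 mol.
Isothermal: T stays 458 K; PV = const ⇒ V₂ = 3.26 L, P₂ = 922 kPa.
W = nRT ln(V₂/V₁) = 0.789×8.314×458×ln(0.153) = -5640 J.

-5640 J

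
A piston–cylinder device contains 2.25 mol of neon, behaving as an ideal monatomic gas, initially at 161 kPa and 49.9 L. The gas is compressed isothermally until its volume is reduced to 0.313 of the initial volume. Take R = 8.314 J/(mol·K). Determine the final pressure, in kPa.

514 kPa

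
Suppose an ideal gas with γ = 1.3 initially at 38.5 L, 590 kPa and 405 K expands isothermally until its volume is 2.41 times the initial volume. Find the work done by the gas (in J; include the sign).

n = P₁V₁/(RT₁) = 590×38.5/(8.314×405) = 6.75 mol.
Isothermal: T stays 405 K; PV = const ⇒ V₂ = 92.8 L, P₂ = 245 kPa.
W = nRT ln(V₂/V₁) = 6.75×8.314×405×ln(2.41) = 20000 J.

20000 J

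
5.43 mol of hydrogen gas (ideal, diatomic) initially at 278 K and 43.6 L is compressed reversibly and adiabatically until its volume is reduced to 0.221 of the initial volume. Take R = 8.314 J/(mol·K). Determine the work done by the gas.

P₁ = nRT₁/V₁ = 5.43×8.314×278/43.6 = 288 kPa.
Adiabatic: TV^(γ−1) = const ⇒ T₂ = 278×(4.52)^0.400 = 508 K; PV^γ = const ⇒ P₂ = 2380 kPa.
ΔU = nCvΔT = 5.43×20.8×(508−278) = 26000 J.
Q = 0 for an adiabatic process, so W = −ΔU = -26000 J.

-26000 J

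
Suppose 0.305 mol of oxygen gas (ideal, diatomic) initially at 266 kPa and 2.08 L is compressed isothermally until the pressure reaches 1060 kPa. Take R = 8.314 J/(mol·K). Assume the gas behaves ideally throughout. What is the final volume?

0.522 L

T₁ = P₁V₁/(nR) = 266×2.08/(0.305×8.314) = 218 K.
Isothermal: T stays 218 K; PV = const ⇒ V₂ = 0.522 L, P₂ = 1060 kPa.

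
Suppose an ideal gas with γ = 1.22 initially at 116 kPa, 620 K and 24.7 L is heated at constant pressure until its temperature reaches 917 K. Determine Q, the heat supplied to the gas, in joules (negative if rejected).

n = P₁V₁/(RT₁) = 116×24.7/(8.314×620) = 0.556 mol.
Isobaric: P stays 116 kPa; V/T = const ⇒ T₂ = 917 K, V₂ = 36.5 L.
W = PΔV = 116×(36.5−24.7) kPa·L = 1370 J.
ΔU = nCvΔT = 0.556×37.8×(917−620) = 6240 J.
Q = ΔU + W = nCpΔT = 7610 J.

7610 J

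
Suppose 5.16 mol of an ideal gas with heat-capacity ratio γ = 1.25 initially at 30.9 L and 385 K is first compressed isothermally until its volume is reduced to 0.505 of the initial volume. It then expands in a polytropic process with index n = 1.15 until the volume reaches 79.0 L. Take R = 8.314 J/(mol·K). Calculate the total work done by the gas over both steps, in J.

12500 J

P₁ = nRT₁/V₁ = 5.16×8.314×385/30.9 = 535 kPa.
Step 1 — Isothermal: T stays 385 K; PV = const ⇒ V₂ = 15.6 L, P₂ = 1060 kPa.
ΔU = 0 (ideal gas, T constant).
W = nRT ln(V₂/V₁) = 5.16×8.314×385×ln(0.505) = -11300 J.
Q = ΔU + W = -11300 J.
State after step 1: P = 1060 kPa, V = 15.6 L, T = 385 K.
Step 2 — Polytropic n=1.15: T₂ = T₁(V₁/V₂)^(n−1) = 385×(0.198)^0.15 = 302 K; P₂ = P₁(V₁/V₂)^n = 164 kPa.
W = (P₁V₁−P₂V₂)/(n−1) = (1060×15.6−164×79.0)/0.15 = 23800 J.
ΔU = nCvΔT = 5.16×33.3×(302−385) = -14300 J.
Q = ΔU + W = 9510 J.
Net over both steps: W = 12500 J, Q = -1770 J, ΔU = -14300 J.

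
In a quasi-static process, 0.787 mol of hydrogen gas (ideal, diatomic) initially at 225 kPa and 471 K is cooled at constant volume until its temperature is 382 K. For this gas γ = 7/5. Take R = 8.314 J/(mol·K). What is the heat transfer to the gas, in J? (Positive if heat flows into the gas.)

-1460 J

V₁ = nRT₁/P₁ = 0.787×8.314×471/225 = 13.7 L.
Isochoric: V stays 13.7 L; P/T = const ⇒ T₂ = 382 K, P₂ = 182 kPa.
W = 0 (no volume change).
ΔU = nCvΔT = 0.787×20.8×(382−471) = -1460 J.
Q = ΔU = -1460 J.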